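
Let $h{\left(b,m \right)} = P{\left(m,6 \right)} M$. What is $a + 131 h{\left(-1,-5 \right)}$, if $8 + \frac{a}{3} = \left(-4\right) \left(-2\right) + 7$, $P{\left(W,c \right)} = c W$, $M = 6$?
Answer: $-23559$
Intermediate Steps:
$P{\left(W,c \right)} = W c$
$h{\left(b,m \right)} = 36 m$ ($h{\left(b,m \right)} = m 6 \cdot 6 = 6 m 6 = 36 m$)
$a = 21$ ($a = -24 + 3 \left(\left(-4\right) \left(-2\right) + 7\right) = -24 + 3 \left(8 + 7\right) = -24 + 3 \cdot 15 = -24 + 45 = 21$)
$a + 131 h{\left(-1,-5 \right)} = 21 + 131 \cdot 36 \left(-5\right) = 21 + 131 \left(-180\right) = 21 - 23580 = -23559$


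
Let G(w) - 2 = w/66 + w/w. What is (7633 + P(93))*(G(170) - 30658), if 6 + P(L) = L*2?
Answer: -7903083890/33 ≈ -2.3949e+8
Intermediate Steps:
P(L) = -6 + 2*L (P(L) = -6 + L*2 = -6 + 2*L)
G(w) = 3 + w/66 (G(w) = 2 + (w/66 + w/w) = 2 + (w*(1/66) + 1) = 2 + (w/66 + 1) = 2 + (1 + w/66) = 3 + w/66)
(7633 + P(93))*(G(170) - 30658) = (7633 + (-6 + 2*93))*((3 + (1/66)*170) - 30658) = (7633 + (-6 + 186))*((3 + 85/33) - 30658) = (7633 + 180)*(184/33 - 30658) = 7813*(-1011530/33) = -7903083890/33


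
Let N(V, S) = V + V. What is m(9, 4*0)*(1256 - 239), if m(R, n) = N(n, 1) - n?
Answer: 0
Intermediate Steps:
N(V, S) = 2*V
m(R, n) = n (m(R, n) = 2*n - n = n)
m(9, 4*0)*(1256 - 239) = (4*0)*(1256 - 239) = 0*1017 = 0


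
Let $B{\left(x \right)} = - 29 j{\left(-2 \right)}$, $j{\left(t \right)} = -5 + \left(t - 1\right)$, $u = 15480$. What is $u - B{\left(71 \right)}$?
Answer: $15248$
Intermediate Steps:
$j{\left(t \right)} = -6 + t$ ($j{\left(t \right)} = -5 + \left(-1 + t\right) = -6 + t$)
$B{\left(x \right)} = 232$ ($B{\left(x \right)} = - 29 \left(-6 - 2\right) = \left(-29\right) \left(-8\right) = 232$)
$u - B{\left(71 \right)} = 15480 - 232 = 15248$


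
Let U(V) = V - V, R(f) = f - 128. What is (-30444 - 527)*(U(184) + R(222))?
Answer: -2911274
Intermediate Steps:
R(f) = -128 + f
U(V) = 0
(-30444 - 527)*(U(184) + R(222)) = (-30444 - 527)*(0 + (-128 + 222)) = -30971*(0 + 94) = -30971*94 = -2911274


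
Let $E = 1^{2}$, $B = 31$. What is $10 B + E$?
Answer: $311$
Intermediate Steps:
$E = 1$
$10 B + E = 10 \cdot 31 + 1 = 310 + 1 = 311$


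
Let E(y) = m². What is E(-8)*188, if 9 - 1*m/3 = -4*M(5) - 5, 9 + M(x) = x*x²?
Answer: 386594928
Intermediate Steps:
M(x) = -9 + x³ (M(x) = -9 + x*x² = -9 + x³)
m = 1434 (m = 27 - 3*(-4*(-9 + 5³) - 5) = 27 - 3*(-4*(-9 + 125) - 5) = 27 - 3*(-4*116 - 5) = 27 - 3*(-464 - 5) = 27 - 3*(-469) = 27 + 1407 = 1434)
E(y) = 2056356 (E(y) = 1434² = 2056356)
E(-8)*188 = 2056356*188 = 386594928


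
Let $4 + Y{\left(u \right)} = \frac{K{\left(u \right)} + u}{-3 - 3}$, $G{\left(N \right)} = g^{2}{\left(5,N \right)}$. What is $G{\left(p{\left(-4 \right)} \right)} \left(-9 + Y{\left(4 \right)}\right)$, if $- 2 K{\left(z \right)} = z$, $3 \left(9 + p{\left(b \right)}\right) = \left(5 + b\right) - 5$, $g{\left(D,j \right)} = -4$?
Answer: $- \frac{640}{3} \approx -213.33$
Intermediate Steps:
$p{\left(b \right)} = -9 + \frac{b}{3}$ ($p{\left(b \right)} = -9 + \frac{\left(5 + b\right) - 5}{3} = -9 + \frac{b}{3}$)
$K{\left(z \right)} = - \frac{z}{2}$
$G{\left(N \right)} = 16$ ($G{\left(N \right)} = \left(-4\right)^{2} = 16$)
$Y{\left(u \right)} = -4 - \frac{u}{12}$ ($Y{\left(u \right)} = -4 + \frac{- \frac{u}{2} + u}{-3 - 3} = -4 + \frac{\frac{1}{2} u}{-6} = -4 + \frac{u}{2} \left(- \frac{1}{6}\right) = -4 - \frac{u}{12}$)
$G{\left(p{\left(-4 \right)} \right)} \left(-9 + Y{\left(4 \right)}\right) = 16 \left(-9 - \frac{13}{3}\right) = 16 \left(- \frac{40}{3}\right) = - \frac{640}{3}$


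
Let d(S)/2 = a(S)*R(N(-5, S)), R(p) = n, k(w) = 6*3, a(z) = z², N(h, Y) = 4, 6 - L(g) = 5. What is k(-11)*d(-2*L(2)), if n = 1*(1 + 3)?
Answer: 576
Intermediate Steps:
L(g) = 1 (L(g) = 6 - 1*5 = 6 - 5 = 1)
n = 4 (n = 1*4 = 4)
k(w) = 18
R(p) = 4
d(S) = 8*S² (d(S) = 2*(S²*4) = 2*(4*S²) = 8*S²)
k(-11)*d(-2*L(2)) = 18*(8*(-2*1)²) = 18*(8*(-2)²) = 18*(8*4) = 18*32 = 576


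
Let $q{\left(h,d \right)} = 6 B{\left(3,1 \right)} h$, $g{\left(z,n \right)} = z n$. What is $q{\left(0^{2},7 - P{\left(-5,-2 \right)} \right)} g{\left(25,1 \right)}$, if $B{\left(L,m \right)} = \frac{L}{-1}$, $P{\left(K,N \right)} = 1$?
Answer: $0$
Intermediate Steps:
$g{\left(z,n \right)} = n z$
$B{\left(L,m \right)} = - L$ ($B{\left(L,m \right)} = L \left(-1\right) = - L$)
$q{\left(h,d \right)} = - 18 h$ ($q{\left(h,d \right)} = 6 \left(\left(-1\right) 3\right) h = 6 \left(-3\right) h = - 18 h$)
$q{\left(0^{2},7 - P{\left(-5,-2 \right)} \right)} g{\left(25,1 \right)} = - 18 \cdot 0^{2} \cdot 1 \cdot 25 = \left(-18\right) 0 \cdot 25 = 0 \cdot 25 = 0$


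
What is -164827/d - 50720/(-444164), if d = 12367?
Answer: -18145741347/1373244047 ≈ -13.214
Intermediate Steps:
-164827/d - 50720/(-444164) = -164827/12367 - 50720/(-444164) = -164827*1/12367 - 50720*(-1/444164) = -164827/12367 + 12680/111041 = -18145741347/1373244047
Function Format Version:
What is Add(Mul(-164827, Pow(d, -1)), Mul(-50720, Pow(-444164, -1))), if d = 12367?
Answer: Rational(-18145741347, 1373244047) ≈ -13.214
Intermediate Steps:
Add(Mul(-164827, Pow(d, -1)), Mul(-50720, Pow(-444164, -1))) = Add(Mul(-164827, Pow(12367, -1)), Mul(-50720, Pow(-444164, -1))) = Add(Mul(-164827, Rational(1, 12367)), Mul(-50720, Rational(-1, 444164))) = Add(Rational(-164827, 12367), Rational(12680, 111041)) = Rational(-18145741347, 1373244047)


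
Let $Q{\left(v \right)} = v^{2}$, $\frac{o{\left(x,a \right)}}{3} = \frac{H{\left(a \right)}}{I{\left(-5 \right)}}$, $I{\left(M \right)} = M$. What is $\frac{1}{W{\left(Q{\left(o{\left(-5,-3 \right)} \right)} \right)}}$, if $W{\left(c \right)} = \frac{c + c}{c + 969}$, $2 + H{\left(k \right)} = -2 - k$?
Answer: $\frac{4039}{3} \approx 1346.3$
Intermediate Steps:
$H{\left(k \right)} = -4 - k$ ($H{\left(k \right)} = -2 - \left(2 + k\right) = -4 - k$)
$o{\left(x,a \right)} = \frac{12}{5} + \frac{3 a}{5}$ ($o{\left(x,a \right)} = 3 \frac{-4 - a}{-5} = 3 \left(-4 - a\right) \left(- \frac{1}{5}\right) = 3 \left(\frac{4}{5} + \frac{a}{5}\right) = \frac{12}{5} + \frac{3 a}{5}$)
$W{\left(c \right)} = \frac{2 c}{969 + c}$
$\frac{1}{W{\left(Q{\left(o{\left(-5,-3 \right)} \right)} \right)}} = \frac{1}{2 \left(\frac{12}{5} + \frac{3}{5} \left(-3\right)\right)^{2} \frac{1}{969 + \left(\frac{12}{5} + \frac{3}{5} \left(-3\right)\right)^{2}}} = \frac{1}{2 \left(\frac{12}{5} - \frac{9}{5}\right)^{2} \frac{1}{969 + \left(\frac{12}{5} - \frac{9}{5}\right)^{2}}} = \frac{1}{2 \left(\frac{3}{5}\right)^{2} \frac{1}{969 + \left(\frac{3}{5}\right)^{2}}} = \frac{1}{2 \cdot \frac{9}{25} \frac{1}{969 + \frac{9}{25}}} = \frac{1}{2 \cdot \frac{9}{25} \frac{1}{\frac{24234}{25}}} = \frac{1}{2 \cdot \frac{9}{25} \cdot \frac{25}{24234}} = \frac{1}{\frac{3}{4039}} = \frac{4039}{3}$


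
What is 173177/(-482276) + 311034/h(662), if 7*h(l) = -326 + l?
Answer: 6249830037/964552 ≈ 6479.5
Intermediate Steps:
h(l) = -326/7 + l/7 (h(l) = (-326 + l)/7 = -326/7 + l/7)
173177/(-482276) + 311034/h(662) = 173177/(-482276) + 311034/(-326/7 + (1/7)*662) = 173177*(-1/482276) + 311034/(-326/7 + 662/7) = -173177/482276 + 311034/48 = -173177/482276 + 311034*(1/48) = -173177/482276 + 51839/8 = 6249830037/964552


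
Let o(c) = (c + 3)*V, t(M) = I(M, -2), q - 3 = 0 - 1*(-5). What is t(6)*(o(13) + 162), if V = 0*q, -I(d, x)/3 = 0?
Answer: 0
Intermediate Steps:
q = 8 (q = 3 + (0 - 1*(-5)) = 3 + (0 + 5) = 3 + 5 = 8)
I(d, x) = 0 (I(d, x) = -3*0 = 0)
t(M) = 0
V = 0 (V = 0*8 = 0)
o(c) = 0 (o(c) = (c + 3)*0 = (3 + c)*0 = 0)
t(6)*(o(13) + 162) = 0*(0 + 162) = 0*162 = 0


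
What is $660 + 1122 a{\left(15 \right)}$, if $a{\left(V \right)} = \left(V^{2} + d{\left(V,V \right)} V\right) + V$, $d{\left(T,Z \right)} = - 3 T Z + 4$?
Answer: $-11022990$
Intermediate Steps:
$d{\left(T,Z \right)} = 4 - 3 T Z$ ($d{\left(T,Z \right)} = - 3 T Z + 4 = 4 - 3 T Z$)
$a{\left(V \right)} = V + V^{2} + V \left(4 - 3 V^{2}\right)$ ($a{\left(V \right)} = \left(V^{2} + \left(4 - 3 V V\right) V\right) + V = \left(V^{2} + \left(4 - 3 V^{2}\right) V\right) + V = \left(V^{2} + V \left(4 - 3 V^{2}\right)\right) + V = V + V^{2} + V \left(4 - 3 V^{2}\right)$)
$660 + 1122 a{\left(15 \right)} = 660 + 1122 \cdot 15 \left(5 + 15 - 3 \cdot 15^{2}\right) = 660 + 1122 \cdot 15 \left(5 + 15 - 675\right) = 660 + 1122 \cdot 15 \left(-655\right) = 660 + 1122 \left(-9825\right) = 660 - 11023650 = -11022990$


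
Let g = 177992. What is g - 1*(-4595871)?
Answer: 4773863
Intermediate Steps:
g - 1*(-4595871) = 177992 - 1*(-4595871) = 177992 + 4595871 = 4773863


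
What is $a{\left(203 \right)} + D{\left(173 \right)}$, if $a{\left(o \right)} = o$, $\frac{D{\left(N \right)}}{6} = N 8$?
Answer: $8507$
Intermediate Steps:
$D{\left(N \right)} = 48 N$ ($D{\left(N \right)} = 6 N 8 = 6 \cdot 8 N = 48 N$)
$a{\left(203 \right)} + D{\left(173 \right)} = 203 + 48 \cdot 173 = 203 + 8304 = 8507$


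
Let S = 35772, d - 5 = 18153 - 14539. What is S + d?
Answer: 39391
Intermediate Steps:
d = 3619 (d = 5 + (18153 - 14539) = 5 + 3614 = 3619)
S + d = 35772 + 3619 = 39391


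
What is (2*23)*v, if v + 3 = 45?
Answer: 1932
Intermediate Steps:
v = 42 (v = -3 + 45 = 42)
(2*23)*v = (2*23)*42 = 46*42 = 1932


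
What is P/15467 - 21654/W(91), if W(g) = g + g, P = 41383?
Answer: -163695356/1407497 ≈ -116.30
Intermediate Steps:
W(g) = 2*g
P/15467 - 21654/W(91) = 41383/15467 - 21654/(2*91) = 41383*(1/15467) - 21654/182 = 41383/15467 - 21654*1/182 = 41383/15467 - 10827/91 = -163695356/1407497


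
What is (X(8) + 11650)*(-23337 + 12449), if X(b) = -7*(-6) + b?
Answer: -127389600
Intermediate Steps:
X(b) = 42 + b
(X(8) + 11650)*(-23337 + 12449) = ((42 + 8) + 11650)*(-23337 + 12449) = (50 + 11650)*(-10888) = 11700*(-10888) = -127389600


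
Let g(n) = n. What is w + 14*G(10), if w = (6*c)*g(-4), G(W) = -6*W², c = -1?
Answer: -8376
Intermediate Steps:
w = 24 (w = (6*(-1))*(-4) = -6*(-4) = 24)
w + 14*G(10) = 24 + 14*(-6*10²) = 24 + 14*(-6*100) = 24 + 14*(-600) = 24 - 8400 = -8376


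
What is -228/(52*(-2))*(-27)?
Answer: -1539/26 ≈ -59.192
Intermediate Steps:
-228/(52*(-2))*(-27) = -228/(-104)*(-27) = -228*(-1/104)*(-27) = (57/26)*(-27) = -1539/26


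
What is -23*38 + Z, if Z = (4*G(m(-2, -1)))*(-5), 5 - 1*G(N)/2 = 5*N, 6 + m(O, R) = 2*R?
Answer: -2674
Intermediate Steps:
m(O, R) = -6 + 2*R
G(N) = 10 - 10*N
Z = -1800 (Z = (4*(10 - 10*(-6 + 2*(-1))))*(-5) = (4*(10 - 10*(-6 - 2)))*(-5) = (4*(10 - 10*(-8)))*(-5) = (4*(10 + 80))*(-5) = (4*90)*(-5) = 360*(-5) = -1800)
-23*38 + Z = -23*38 - 1800 = -874 - 1800 = -2674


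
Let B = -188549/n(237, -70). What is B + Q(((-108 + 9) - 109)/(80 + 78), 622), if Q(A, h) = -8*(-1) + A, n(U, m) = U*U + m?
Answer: 14724901/4431821 ≈ 3.3225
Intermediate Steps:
n(U, m) = m + U² (n(U, m) = U² + m = m + U²)
Q(A, h) = 8 + A
B = -188549/56099 (B = -188549/(-70 + 237²) = -188549/(-70 + 56169) = -188549/56099 ≈ -3.3610)
B + Q(((-108 + 9) - 109)/(80 + 78), 622) = -188549/56099 + (8 + ((-108 + 9) - 109)/(80 + 78)) = -188549/56099 + (8 + (-99 - 109)/158) = -188549/56099 + (8 - 208*1/158) = -188549/56099 + (8 - 104/79) = -188549/56099 + 528/79 = 14724901/4431821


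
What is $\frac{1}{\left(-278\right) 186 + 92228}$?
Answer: $\frac{1}{40520} \approx 2.4679 \cdot 10^{-5}$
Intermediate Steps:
$\frac{1}{\left(-278\right) 186 + 92228} = \frac{1}{-51708 + 92228} = \frac{1}{40520}$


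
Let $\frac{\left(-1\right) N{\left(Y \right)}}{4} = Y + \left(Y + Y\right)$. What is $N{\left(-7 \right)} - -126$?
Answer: $210$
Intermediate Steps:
$N{\left(Y \right)} = - 12 Y$ ($N{\left(Y \right)} = - 4 \left(Y + \left(Y + Y\right)\right) = - 4 \left(Y + 2 Y\right) = - 4 \cdot 3 Y = - 12 Y$)
$N{\left(-7 \right)} - -126 = \left(-12\right) \left(-7\right) - -126 = 84 + 126 = 210$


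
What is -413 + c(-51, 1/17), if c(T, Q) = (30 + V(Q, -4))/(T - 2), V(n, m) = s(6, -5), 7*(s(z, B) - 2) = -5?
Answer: -153442/371 ≈ -413.59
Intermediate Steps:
s(z, B) = 9/7 (s(z, B) = 2 + (⅐)*(-5) = 2 - 5/7 = 9/7)
V(n, m) = 9/7
c(T, Q) = 219/(7*(-2 + T)) (c(T, Q) = (30 + 9/7)/(T - 2) = 219/(7*(-2 + T)))
-413 + c(-51, 1/17) = -413 + 219/(7*(-2 - 51)) = -413 + (219/7)/(-53) = -413 + (219/7)*(-1/53) = -413 - 219/371 = -153442/371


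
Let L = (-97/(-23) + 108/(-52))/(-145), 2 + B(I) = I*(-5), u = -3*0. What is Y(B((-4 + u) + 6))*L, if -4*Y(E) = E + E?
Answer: -768/8671 ≈ -0.088571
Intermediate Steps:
u = 0
B(I) = -2 - 5*I (B(I) = -2 + I*(-5) = -2 - 5*I)
Y(E) = -E/2 (Y(E) = -(E + E)/4 = -E/2)
L = -128/8671 (L = (-97*(-1/23) + 108*(-1/52))*(-1/145) = (97/23 - 27/13)*(-1/145) = (640/299)*(-1/145) = -128/8671 ≈ -0.014762)
Y(B((-4 + u) + 6))*L = -(-2 - 5*((-4 + 0) + 6))/2*(-128/8671) = -(-2 - 5*(-4 + 6))/2*(-128/8671) = -(-2 - 5*2)/2*(-128/8671) = -(-2 - 10)/2*(-128/8671) = -½*(-12)*(-128/8671) = 6*(-128/8671) = -768/8671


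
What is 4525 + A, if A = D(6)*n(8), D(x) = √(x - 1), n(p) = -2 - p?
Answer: 4525 - 10*√5 ≈ 4502.6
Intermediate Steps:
D(x) = √(-1 + x)
A = -10*√5 (A = √(-1 + 6)*(-2 - 1*8) = √5*(-2 - 8) = √5*(-10) = -10*√5 ≈ -22.361)
4525 + A = 4525 - 10*√5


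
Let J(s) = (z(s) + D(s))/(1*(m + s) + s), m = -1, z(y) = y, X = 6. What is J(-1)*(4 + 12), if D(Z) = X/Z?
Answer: 112/3 ≈ 37.333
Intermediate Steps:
D(Z) = 6/Z
J(s) = (s + 6/s)/(-1 + 2*s) (J(s) = (s + 6/s)/(1*(-1 + s) + s) = (s + 6/s)/((-1 + s) + s) = (s + 6/s)/(-1 + 2*s))
J(-1)*(4 + 12) = ((6 + (-1)²)/((-1)*(-1 + 2*(-1))))*(4 + 12) = -(6 + 1)/(-1 - 2)*16 = -1*7/(-3)*16 = -1*(-⅓)*7*16 = (7/3)*16 = 112/3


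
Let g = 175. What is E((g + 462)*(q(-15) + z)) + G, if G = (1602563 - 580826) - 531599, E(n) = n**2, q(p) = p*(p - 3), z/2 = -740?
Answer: 594086883038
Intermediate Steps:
z = -1480 (z = 2*(-740) = -1480)
q(p) = p*(-3 + p)
G = 490138 (G = 1021737 - 531599 = 490138)
E((g + 462)*(q(-15) + z)) + G = ((175 + 462)*(-15*(-3 - 15) - 1480))**2 + 490138 = (637*(-15*(-18) - 1480))**2 + 490138 = (637*(270 - 1480))**2 + 490138 = (637*(-1210))**2 + 490138 = (-770770)**2 + 490138 = 594086392900 + 490138 = 594086883038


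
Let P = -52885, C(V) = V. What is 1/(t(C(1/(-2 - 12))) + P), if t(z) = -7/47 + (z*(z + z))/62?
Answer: -285572/15102517705 ≈ -1.8909e-5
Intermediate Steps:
t(z) = -7/47 + z²/31 (t(z) = -7*1/47 + (z*(2*z))*(1/62) = -7/47 + (2*z²)*(1/62) = -7/47 + z²/31)
1/(t(C(1/(-2 - 12))) + P) = 1/((-7/47 + (1/(-2 - 12))²/31) - 52885) = 1/((-7/47 + (1/(-14))²/31) - 52885) = 1/((-7/47 + (-1/14)²/31) - 52885) = 1/((-7/47 + (1/31)*(1/196)) - 52885) = 1/((-7/47 + 1/6076) - 52885) = 1/(-42485/285572 - 52885) = 1/(-15102517705/285572) = -285572/15102517705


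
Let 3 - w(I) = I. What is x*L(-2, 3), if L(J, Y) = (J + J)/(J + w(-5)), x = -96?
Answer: 64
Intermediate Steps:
w(I) = 3 - I
L(J, Y) = 2*J/(8 + J) (L(J, Y) = (J + J)/(J + (3 - 1*(-5))) = (2*J)/(J + (3 + 5)) = (2*J)/(J + 8) = (2*J)/(8 + J) = 2*J/(8 + J))
x*L(-2, 3) = -192*(-2)/(8 - 2) = -192*(-2)/6 = -96*(-⅔) = 64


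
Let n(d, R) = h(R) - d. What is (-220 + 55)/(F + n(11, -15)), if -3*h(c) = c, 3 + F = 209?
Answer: -33/40 ≈ -0.82500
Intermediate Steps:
F = 206 (F = -3 + 209 = 206)
h(c) = -c/3
n(d, R) = -d - R/3 (n(d, R) = -R/3 - d = -d - R/3)
(-220 + 55)/(F + n(11, -15)) = (-220 + 55)/(206 + (-1*11 - ⅓*(-15))) = -165/(206 + (-11 + 5)) = -165/(206 - 6) = -165/200 = -165*1/200 = -33/40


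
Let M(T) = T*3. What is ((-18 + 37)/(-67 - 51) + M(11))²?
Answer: 15015625/13924 ≈ 1078.4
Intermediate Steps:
M(T) = 3*T
((-18 + 37)/(-67 - 51) + M(11))² = ((-18 + 37)/(-67 - 51) + 3*11)² = (19/(-118) + 33)² = (19*(-1/118) + 33)² = (-19/118 + 33)² = (3875/118)² = 15015625/13924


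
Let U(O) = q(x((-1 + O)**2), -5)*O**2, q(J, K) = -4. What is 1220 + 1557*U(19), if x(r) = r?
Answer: -2247088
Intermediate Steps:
U(O) = -4*O**2
1220 + 1557*U(19) = 1220 + 1557*(-4*19**2) = 1220 + 1557*(-4*361) = 1220 + 1557*(-1444) = 1220 - 2248308 = -2247088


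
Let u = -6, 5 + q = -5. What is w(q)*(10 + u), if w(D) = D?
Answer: -40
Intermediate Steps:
q = -10 (q = -5 - 5 = -10)
w(q)*(10 + u) = -10*(10 - 6) = -10*4 = -40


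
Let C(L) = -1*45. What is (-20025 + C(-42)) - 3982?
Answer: -24052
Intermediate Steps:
C(L) = -45
(-20025 + C(-42)) - 3982 = (-20025 - 45) - 3982 = -20070 - 3982 = -24052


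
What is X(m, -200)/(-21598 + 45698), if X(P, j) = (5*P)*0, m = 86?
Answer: 0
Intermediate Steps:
X(P, j) = 0
X(m, -200)/(-21598 + 45698) = 0/(-21598 + 45698) = 0/24100 = 0*(1/24100) = 0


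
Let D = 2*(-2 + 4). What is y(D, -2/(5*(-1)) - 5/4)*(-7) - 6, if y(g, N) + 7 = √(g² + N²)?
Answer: 43 - 7*√6689/20 ≈ 14.375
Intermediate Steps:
D = 4 (D = 2*2 = 4)
y(g, N) = -7 + √(N² + g²) (y(g, N) = -7 + √(g² + N²) = -7 + √(N² + g²))
y(D, -2/(5*(-1)) - 5/4)*(-7) - 6 = (-7 + √((-2/(5*(-1)) - 5/4)² + 4²))*(-7) - 6 = (-7 + √((-2/(-5) - 5*¼)² + 16))*(-7) - 6 = (-7 + √((-2*(-⅕) - 5/4)² + 16))*(-7) - 6 = (-7 + √((⅖ - 5/4)² + 16))*(-7) - 6 = (-7 + √((-17/20)² + 16))*(-7) - 6 = (-7 + √(289/400 + 16))*(-7) - 6 = (-7 + √(6689/400))*(-7) - 6 = (-7 + √6689/20)*(-7) - 6 = (49 - 7*√6689/20) - 6 = 43 - 7*√6689/20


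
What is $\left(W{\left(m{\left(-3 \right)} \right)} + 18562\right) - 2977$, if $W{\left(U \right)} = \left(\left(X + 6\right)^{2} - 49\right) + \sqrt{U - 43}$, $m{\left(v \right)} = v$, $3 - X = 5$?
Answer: $15552 + i \sqrt{46} \approx 15552.0 + 6.7823 i$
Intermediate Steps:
$X = -2$ ($X = 3 - 5 = -2$)
$W{\left(U \right)} = -33 + \sqrt{-43 + U}$ ($W{\left(U \right)} = \left(\left(-2 + 6\right)^{2} - 49\right) + \sqrt{U - 43} = \left(4^{2} - 49\right) + \sqrt{-43 + U} = \left(16 - 49\right) + \sqrt{-43 + U} = -33 + \sqrt{-43 + U}$)
$\left(W{\left(m{\left(-3 \right)} \right)} + 18562\right) - 2977 = \left(\left(-33 + \sqrt{-43 - 3}\right) + 18562\right) - 2977 = \left(\left(-33 + \sqrt{-46}\right) + 18562\right) - 2977 = \left(\left(-33 + i \sqrt{46}\right) + 18562\right) - 2977 = \left(18529 + i \sqrt{46}\right) - 2977 = 15552 + i \sqrt{46}$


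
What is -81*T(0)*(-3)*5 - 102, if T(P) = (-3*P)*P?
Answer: -102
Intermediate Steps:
T(P) = -3*P**2
-81*T(0)*(-3)*5 - 102 = -81*-3*0**2*(-3)*5 - 102 = -81*-3*0*(-3)*5 - 102 = -81*0*(-3)*5 - 102 = -0*5 - 102 = -81*0 - 102 = 0 - 102 = -102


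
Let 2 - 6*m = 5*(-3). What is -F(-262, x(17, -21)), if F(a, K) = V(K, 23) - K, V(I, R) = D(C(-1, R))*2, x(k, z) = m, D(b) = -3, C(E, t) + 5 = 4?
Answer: 53/6 ≈ 8.8333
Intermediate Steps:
C(E, t) = -1 (C(E, t) = -5 + 4 = -1)
m = 17/6 (m = ⅓ - 5*(-3)/6 = ⅓ - ⅙*(-15) = ⅓ + 5/2 = 17/6 ≈ 2.8333)
x(k, z) = 17/6
V(I, R) = -6 (V(I, R) = -3*2 = -6)
F(a, K) = -6 - K
-F(-262, x(17, -21)) = -(-6 - 1*17/6) = -(-6 - 17/6) = -1*(-53/6) = 53/6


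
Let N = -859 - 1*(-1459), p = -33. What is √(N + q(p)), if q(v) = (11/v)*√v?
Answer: √(5400 - 3*I*√33)/3 ≈ 24.495 - 0.039087*I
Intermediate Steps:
N = 600 (N = -859 + 1459 = 600)
q(v) = 11/√v
√(N + q(p)) = √(600 + 11/√(-33)) = √(600 + 11*(-I*√33/33)) = √(600 - I*√33/3)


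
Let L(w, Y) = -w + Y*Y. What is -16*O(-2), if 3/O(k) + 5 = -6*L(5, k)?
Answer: -48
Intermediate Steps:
L(w, Y) = Y² - w (L(w, Y) = -w + Y² = Y² - w)
O(k) = 3/(25 - 6*k²) (O(k) = 3/(-5 - 6*(k² - 1*5)) = 3/(-5 - 6*(k² - 5)) = 3/(-5 - 6*(-5 + k²)) = 3/(-5 + (30 - 6*k²)) = 3/(25 - 6*k²))
-16*O(-2) = -(-48)/(-25 + 6*(-2)²) = -(-48)/(-25 + 6*4) = -(-48)/(-25 + 24) = -(-48)/(-1) = -(-48)*(-1) = -16*3 = -48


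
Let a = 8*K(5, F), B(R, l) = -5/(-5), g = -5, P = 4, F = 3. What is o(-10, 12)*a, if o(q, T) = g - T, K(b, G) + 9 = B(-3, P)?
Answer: 1088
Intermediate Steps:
B(R, l) = 1 (B(R, l) = -5*(-⅕) = 1)
K(b, G) = -8 (K(b, G) = -9 + 1 = -8)
o(q, T) = -5 - T
a = -64 (a = 8*(-8) = -64)
o(-10, 12)*a = (-5 - 1*12)*(-64) = (-5 - 12)*(-64) = -17*(-64) = 1088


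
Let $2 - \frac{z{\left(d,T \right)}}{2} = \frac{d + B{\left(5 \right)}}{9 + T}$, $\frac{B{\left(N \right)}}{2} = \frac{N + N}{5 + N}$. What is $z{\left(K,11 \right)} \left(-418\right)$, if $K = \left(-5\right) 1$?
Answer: $- \frac{8987}{5} \approx -1797.4$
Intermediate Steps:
$B{\left(N \right)} = \frac{4 N}{5 + N}$ ($B{\left(N \right)} = 2 \frac{N + N}{5 + N} = 2 \frac{2 N}{5 + N} = \frac{4 N}{5 + N}$)
$K = -5$
$z{\left(d,T \right)} = 4 - \frac{2 \left(2 + d\right)}{9 + T}$ ($z{\left(d,T \right)} = 4 - 2 \frac{d + 4 \cdot 5 \frac{1}{5 + 5}}{9 + T} = 4 - 2 \frac{d + 4 \cdot 5 \cdot \frac{1}{10}}{9 + T} = 4 - 2 \frac{d + 2}{9 + T} = 4 - 2 \frac{2 + d}{9 + T} = 4 - \frac{2 \left(2 + d\right)}{9 + T}$)
$z{\left(K,11 \right)} \left(-418\right) = \frac{2 \left(16 - -5 + 2 \cdot 11\right)}{9 + 11} \left(-418\right) = \frac{2 \left(16 + 5 + 22\right)}{20} \left(-418\right) = 2 \cdot \frac{1}{20} \cdot 43 \left(-418\right) = \frac{43}{10} \left(-418\right) = - \frac{8987}{5}$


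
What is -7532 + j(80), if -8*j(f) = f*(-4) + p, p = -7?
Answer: -59929/8 ≈ -7491.1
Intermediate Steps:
j(f) = 7/8 + f/2 (j(f) = -(f*(-4) - 7)/8 = -(-4*f - 7)/8 = -(-7 - 4*f)/8 = 7/8 + f/2)
-7532 + j(80) = -7532 + (7/8 + (1/2)*80) = -7532 + (7/8 + 40) = -7532 + 327/8 = -59929/8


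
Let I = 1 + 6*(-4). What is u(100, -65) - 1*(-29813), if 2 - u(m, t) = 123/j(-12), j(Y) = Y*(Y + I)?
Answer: 4174059/140 ≈ 29815.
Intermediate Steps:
I = -23 (I = 1 - 24 = -23)
j(Y) = Y*(-23 + Y) (j(Y) = Y*(Y - 23) = Y*(-23 + Y))
u(m, t) = 239/140 (u(m, t) = 2 - 123/((-12*(-23 - 12))) = 2 - 123/((-12*(-35))) = 2 - 123/420 = 2 - 1*41/140 = 2 - 41/140 = 239/140)
u(100, -65) - 1*(-29813) = 239/140 - 1*(-29813) = 239/140 + 29813 = 4174059/140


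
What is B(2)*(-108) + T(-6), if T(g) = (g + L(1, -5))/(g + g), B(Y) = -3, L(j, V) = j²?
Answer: 3893/12 ≈ 324.42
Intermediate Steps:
T(g) = (1 + g)/(2*g) (T(g) = (g + 1²)/(g + g) = (g + 1)/((2*g)) = (1 + g)*(1/(2*g)) = (1 + g)/(2*g))
B(2)*(-108) + T(-6) = -3*(-108) + (½)*(1 - 6)/(-6) = 324 + (½)*(-⅙)*(-5) = 324 + 5/12 = 3893/12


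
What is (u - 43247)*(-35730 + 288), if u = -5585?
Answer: 1730703744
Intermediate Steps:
(u - 43247)*(-35730 + 288) = (-5585 - 43247)*(-35730 + 288) = -48832*(-35442) = 1730703744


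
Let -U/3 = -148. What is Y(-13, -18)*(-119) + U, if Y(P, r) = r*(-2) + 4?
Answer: -4316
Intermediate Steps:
Y(P, r) = 4 - 2*r (Y(P, r) = -2*r + 4 = 4 - 2*r)
U = 444 (U = -3*(-148) = 444)
Y(-13, -18)*(-119) + U = (4 - 2*(-18))*(-119) + 444 = (4 + 36)*(-119) + 444 = 40*(-119) + 444 = -4760 + 444 = -4316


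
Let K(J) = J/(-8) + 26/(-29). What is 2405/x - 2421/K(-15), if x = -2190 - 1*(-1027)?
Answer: -653770471/264001 ≈ -2476.4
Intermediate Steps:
x = -1163 (x = -2190 + 1027 = -1163)
K(J) = -26/29 - J/8 (K(J) = J*(-⅛) + 26*(-1/29) = -J/8 - 26/29 = -26/29 - J/8)
2405/x - 2421/K(-15) = 2405/(-1163) - 2421/(-26/29 - ⅛*(-15)) = 2405*(-1/1163) - 2421/(-26/29 + 15/8) = -2405/1163 - 2421/227/232 = -2405/1163 - 2421*232/227 = -2405/1163 - 561672/227 = -653770471/264001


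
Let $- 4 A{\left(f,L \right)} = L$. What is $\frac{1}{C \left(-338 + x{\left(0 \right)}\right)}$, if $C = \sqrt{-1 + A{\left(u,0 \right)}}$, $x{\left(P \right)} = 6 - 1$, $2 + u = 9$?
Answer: $\frac{i}{333} \approx 0.003003 i$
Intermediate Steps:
$u = 7$ ($u = -2 + 9 = 7$)
$A{\left(f,L \right)} = - \frac{L}{4}$
$x{\left(P \right)} = 5$
$C = i$ ($C = \sqrt{-1 - 0} = \sqrt{-1 + 0} = \sqrt{-1} = i \approx 1.0 i$)
$\frac{1}{C \left(-338 + x{\left(0 \right)}\right)} = \frac{1}{i \left(-338 + 5\right)} = \frac{1}{i \left(-333\right)} = \frac{1}{\left(-333\right) i} = \frac{i}{333}$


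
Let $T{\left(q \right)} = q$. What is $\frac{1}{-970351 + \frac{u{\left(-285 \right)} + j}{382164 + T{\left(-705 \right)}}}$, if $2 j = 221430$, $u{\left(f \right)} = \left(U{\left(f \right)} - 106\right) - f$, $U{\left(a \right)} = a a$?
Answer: $- \frac{381459}{370148929990} \approx -1.0306 \cdot 10^{-6}$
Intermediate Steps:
$U{\left(a \right)} = a^{2}$
$u{\left(f \right)} = -106 + f^{2} - f$ ($u{\left(f \right)} = \left(f^{2} - 106\right) - f = \left(-106 + f^{2}\right) - f = -106 + f^{2} - f$)
$j = 110715$ ($j = \frac{1}{2} \cdot 221430 = 110715$)
$\frac{1}{-970351 + \frac{u{\left(-285 \right)} + j}{382164 + T{\left(-705 \right)}}} = \frac{1}{-970351 + \frac{\left(-106 + \left(-285\right)^{2} - -285\right) + 110715}{382164 - 705}} = \frac{1}{-970351 + \frac{\left(-106 + 81225 + 285\right) + 110715}{381459}} = \frac{1}{-970351 + \left(81404 + 110715\right) \frac{1}{381459}} = \frac{1}{-970351 + 192119 \cdot \frac{1}{381459}} = \frac{1}{-970351 + \frac{192119}{381459}} = \frac{1}{- \frac{370148929990}{381459}} = - \frac{381459}{370148929990}$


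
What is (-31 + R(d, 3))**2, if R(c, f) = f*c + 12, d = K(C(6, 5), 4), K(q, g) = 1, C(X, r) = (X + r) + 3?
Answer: 256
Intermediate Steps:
C(X, r) = 3 + X + r
d = 1
R(c, f) = 12 + c*f (R(c, f) = c*f + 12 = 12 + c*f)
(-31 + R(d, 3))**2 = (-31 + (12 + 1*3))**2 = (-31 + (12 + 3))**2 = (-31 + 15)**2 = (-16)**2 = 256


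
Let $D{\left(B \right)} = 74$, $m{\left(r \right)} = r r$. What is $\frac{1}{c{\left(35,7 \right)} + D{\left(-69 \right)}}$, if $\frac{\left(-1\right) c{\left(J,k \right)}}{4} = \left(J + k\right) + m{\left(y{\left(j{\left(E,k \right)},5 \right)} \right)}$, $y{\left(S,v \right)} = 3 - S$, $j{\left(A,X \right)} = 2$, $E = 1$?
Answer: $- \frac{1}{98} \approx -0.010204$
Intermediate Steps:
$m{\left(r \right)} = r^{2}$
$c{\left(J,k \right)} = -4 - 4 J - 4 k$ ($c{\left(J,k \right)} = - 4 \left(\left(J + k\right) + \left(3 - 2\right)^{2}\right) = - 4 \left(\left(J + k\right) + 1^{2}\right) = - 4 \left(\left(J + k\right) + 1\right) = - 4 \left(1 + J + k\right) = -4 - 4 J - 4 k$)
$\frac{1}{c{\left(35,7 \right)} + D{\left(-69 \right)}} = \frac{1}{\left(-4 - 140 - 28\right) + 74} = \frac{1}{-172 + 74} = \frac{1}{-98} = - \frac{1}{98}$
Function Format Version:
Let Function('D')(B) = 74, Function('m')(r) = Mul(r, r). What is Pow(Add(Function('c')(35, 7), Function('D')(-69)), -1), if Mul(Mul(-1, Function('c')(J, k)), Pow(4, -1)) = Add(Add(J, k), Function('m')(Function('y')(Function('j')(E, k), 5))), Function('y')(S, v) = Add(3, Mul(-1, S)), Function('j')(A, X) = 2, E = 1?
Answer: Rational(-1, 98) ≈ -0.010204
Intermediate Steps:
Function('m')(r) = Pow(r, 2)
Function('c')(J, k) = Add(-4, Mul(-4, J), Mul(-4, k)) (Function('c')(J, k) = Mul(-4, Add(Add(J, k), Pow(Add(3, Mul(-1, 2)), 2))) = Mul(-4, Add(Add(J, k), Pow(Add(3, -2), 2))) = Mul(-4, Add(Add(J, k), Pow(1, 2))) = Mul(-4, Add(Add(J, k), 1)) = Mul(-4, Add(1, J, k)) = Add(-4, Mul(-4, J), Mul(-4, k)))
Pow(Add(Function('c')(35, 7), Function('D')(-69)), -1) = Pow(Add(Add(-4, Mul(-4, 35), Mul(-4, 7)), 74), -1) = Pow(Add(Add(-4, -140, -28), 74), -1) = Pow(Add(-172, 74), -1) = Pow(-98, -1) = Rational(-1, 98)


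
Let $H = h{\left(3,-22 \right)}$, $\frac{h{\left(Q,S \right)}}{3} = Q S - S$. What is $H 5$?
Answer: $-660$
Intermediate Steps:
$h{\left(Q,S \right)} = - 3 S + 3 Q S$ ($h{\left(Q,S \right)} = 3 \left(Q S - S\right) = 3 \left(- S + Q S\right) = - 3 S + 3 Q S$)
$H = -132$ ($H = 3 \left(-22\right) \left(-1 + 3\right) = 3 \left(-22\right) 2 = -132$)
$H 5 = \left(-132\right) 5 = -660$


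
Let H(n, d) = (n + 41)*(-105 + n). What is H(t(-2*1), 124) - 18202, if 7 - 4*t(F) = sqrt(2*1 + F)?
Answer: -361855/16 ≈ -22616.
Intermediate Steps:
t(F) = 7/4 - sqrt(2 + F)/4 (t(F) = 7/4 - sqrt(2*1 + F)/4 = 7/4 - sqrt(2 + F)/4)
H(n, d) = (-105 + n)*(41 + n) (H(n, d) = (41 + n)*(-105 + n) = (-105 + n)*(41 + n))
H(t(-2*1), 124) - 18202 = (-4305 + (7/4 - sqrt(2 - 2*1)/4)**2 - 64*(7/4 - sqrt(2 - 2*1)/4)) - 18202 = (-4305 + (7/4 - sqrt(2 - 2)/4)**2 - 64*(7/4 - sqrt(2 - 2)/4)) - 18202 = (-4305 + (7/4 - sqrt(0)/4)**2 - 64*(7/4 - sqrt(0)/4)) - 18202 = (-4305 + (7/4 - 1/4*0)**2 - 64*(7/4 - 1/4*0)) - 18202 = (-4305 + (7/4 + 0)**2 - 64*(7/4 + 0)) - 18202 = (-4305 + (7/4)**2 - 64*7/4) - 18202 = (-4305 + 49/16 - 112) - 18202 = -70623/16 - 18202 = -361855/16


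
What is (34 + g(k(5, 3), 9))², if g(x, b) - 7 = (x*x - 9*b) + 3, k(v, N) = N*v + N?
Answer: 82369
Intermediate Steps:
k(v, N) = N + N*v
g(x, b) = 10 + x² - 9*b (g(x, b) = 7 + ((x*x - 9*b) + 3) = 7 + ((x² - 9*b) + 3) = 7 + (3 + x² - 9*b) = 10 + x² - 9*b)
(34 + g(k(5, 3), 9))² = (34 + (10 + (3*(1 + 5))² - 9*9))² = (34 + (10 + (3*6)² - 81))² = (34 + (10 + 18² - 81))² = (34 + (10 + 324 - 81))² = (34 + 253)² = 287² = 82369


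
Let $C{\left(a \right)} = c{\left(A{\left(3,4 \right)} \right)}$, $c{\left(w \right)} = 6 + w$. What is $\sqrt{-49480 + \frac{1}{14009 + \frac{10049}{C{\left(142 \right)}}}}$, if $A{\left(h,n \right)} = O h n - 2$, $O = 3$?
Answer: $\frac{12 i \sqrt{2281622845670}}{81487} \approx 222.44 i$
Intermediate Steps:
$A{\left(h,n \right)} = -2 + 3 h n$ ($A{\left(h,n \right)} = 3 h n - 2 = -2 + 3 h n$)
$C{\left(a \right)} = 40$ ($C{\left(a \right)} = 6 - \left(2 - 36\right) = 6 + \left(-2 + 36\right) = 6 + 34 = 40$)
$\sqrt{-49480 + \frac{1}{14009 + \frac{10049}{C{\left(142 \right)}}}} = \sqrt{-49480 + \frac{1}{14009 + \frac{10049}{40}}} = \sqrt{-49480 + \frac{1}{\frac{570409}{40}}} = \sqrt{-49480 + \frac{40}{570409}} = \sqrt{- \frac{28223837280}{570409}} = \frac{12 i \sqrt{2281622845670}}{81487}$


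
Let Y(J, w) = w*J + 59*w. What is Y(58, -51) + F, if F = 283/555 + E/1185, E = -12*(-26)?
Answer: -261589214/43845 ≈ -5966.2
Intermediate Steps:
E = 312
Y(J, w) = 59*w + J*w (Y(J, w) = J*w + 59*w = 59*w + J*w)
F = 33901/43845 (F = 283/555 + 312/1185 = 283*(1/555) + 312*(1/1185) = 283/555 + 104/395 = 33901/43845 ≈ 0.77320)
Y(58, -51) + F = -51*(59 + 58) + 33901/43845 = -51*117 + 33901/43845 = -5967 + 33901/43845 = -261589214/43845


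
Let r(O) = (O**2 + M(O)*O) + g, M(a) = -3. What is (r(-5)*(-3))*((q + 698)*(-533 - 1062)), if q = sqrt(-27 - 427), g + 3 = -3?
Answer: 113557620 + 162690*I*sqrt(454) ≈ 1.1356e+8 + 3.4665e+6*I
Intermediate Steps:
g = -6 (g = -3 - 3 = -6)
q = I*sqrt(454) (q = sqrt(-454) = I*sqrt(454) ≈ 21.307*I)
r(O) = -6 + O**2 - 3*O (r(O) = (O**2 - 3*O) - 6 = -6 + O**2 - 3*O)
(r(-5)*(-3))*((q + 698)*(-533 - 1062)) = ((-6 + (-5)**2 - 3*(-5))*(-3))*((I*sqrt(454) + 698)*(-533 - 1062)) = ((-6 + 25 + 15)*(-3))*((698 + I*sqrt(454))*(-1595)) = (34*(-3))*(-1113310 - 1595*I*sqrt(454)) = -102*(-1113310 - 1595*I*sqrt(454)) = 113557620 + 162690*I*sqrt(454)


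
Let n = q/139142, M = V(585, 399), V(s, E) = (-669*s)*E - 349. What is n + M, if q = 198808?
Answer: -10863858292460/69571 ≈ -1.5615e+8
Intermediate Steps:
V(s, E) = -349 - 669*E*s (V(s, E) = -669*E*s - 349 = -349 - 669*E*s)
M = -156154984 (M = -349 - 669*399*585 = -349 - 156154635 = -156154984)
n = 99404/69571 (n = 198808/139142 = 198808*(1/139142) = 99404/69571 ≈ 1.4288)
n + M = 99404/69571 - 156154984 = -10863858292460/69571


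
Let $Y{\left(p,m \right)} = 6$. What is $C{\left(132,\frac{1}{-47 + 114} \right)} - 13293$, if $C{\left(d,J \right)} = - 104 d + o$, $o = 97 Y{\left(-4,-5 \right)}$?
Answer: $-26439$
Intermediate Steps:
$o = 582$ ($o = 97 \cdot 6 = 582$)
$C{\left(d,J \right)} = 582 - 104 d$ ($C{\left(d,J \right)} = - 104 d + 582 = 582 - 104 d$)
$C{\left(132,\frac{1}{-47 + 114} \right)} - 13293 = \left(582 - 13728\right) - 13293 = -13146 - 13293 = -26439$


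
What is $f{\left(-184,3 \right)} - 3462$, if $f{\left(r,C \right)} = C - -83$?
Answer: $-3376$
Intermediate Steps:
$f{\left(r,C \right)} = 83 + C$ ($f{\left(r,C \right)} = C + 83 = 83 + C$)
$f{\left(-184,3 \right)} - 3462 = \left(83 + 3\right) - 3462 = 86 - 3462 = -3376$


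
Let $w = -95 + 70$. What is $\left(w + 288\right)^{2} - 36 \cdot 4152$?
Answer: $-80303$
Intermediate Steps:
$w = -25$
$\left(w + 288\right)^{2} - 36 \cdot 4152 = \left(-25 + 288\right)^{2} - 36 \cdot 4152 = 263^{2} - 149472 = 69169 - 149472 = -80303$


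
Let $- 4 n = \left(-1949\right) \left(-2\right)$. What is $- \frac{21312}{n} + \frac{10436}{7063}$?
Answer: $\frac{321393076}{13765787} \approx 23.347$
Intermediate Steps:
$n = - \frac{1949}{2}$ ($n = - \frac{\left(-1949\right) \left(-2\right)}{4} = \left(- \frac{1}{4}\right) 3898 = - \frac{1949}{2} \approx -974.5$)
$- \frac{21312}{n} + \frac{10436}{7063} = - \frac{21312}{- \frac{1949}{2}} + \frac{10436}{7063} = \left(-21312\right) \left(- \frac{2}{1949}\right) + 10436 \cdot \frac{1}{7063} = \frac{42624}{1949} + \frac{10436}{7063} = \frac{321393076}{13765787}$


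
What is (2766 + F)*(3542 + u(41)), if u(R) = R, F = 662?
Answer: 12282524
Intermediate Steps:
(2766 + F)*(3542 + u(41)) = (2766 + 662)*(3542 + 41) = 3428*3583 = 12282524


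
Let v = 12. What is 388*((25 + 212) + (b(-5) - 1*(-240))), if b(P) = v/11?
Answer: 2040492/11 ≈ 1.8550e+5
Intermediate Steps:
b(P) = 12/11
388*((25 + 212) + (b(-5) - 1*(-240))) = 388*((25 + 212) + (12/11 - 1*(-240))) = 388*(237 + (12/11 + 240)) = 388*(237 + 2652/11) = 388*(5259/11) = 2040492/11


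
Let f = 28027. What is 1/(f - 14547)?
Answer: 1/13480 ≈ 7.4184e-5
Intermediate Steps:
1/(f - 14547) = 1/(28027 - 14547) = 1/13480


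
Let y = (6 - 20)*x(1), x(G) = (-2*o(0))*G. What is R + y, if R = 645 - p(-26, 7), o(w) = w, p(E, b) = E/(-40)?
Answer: 12887/20 ≈ 644.35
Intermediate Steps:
p(E, b) = -E/40 (p(E, b) = E*(-1/40) = -E/40)
x(G) = 0 (x(G) = (-2*0)*G = 0*G = 0)
y = 0 (y = (6 - 20)*0 = -14*0 = 0)
R = 12887/20 (R = 645 - (-1)*(-26)/40 = 645 - 1*13/20 = 645 - 13/20 = 12887/20 ≈ 644.35)
R + y = 12887/20 + 0 = 12887/20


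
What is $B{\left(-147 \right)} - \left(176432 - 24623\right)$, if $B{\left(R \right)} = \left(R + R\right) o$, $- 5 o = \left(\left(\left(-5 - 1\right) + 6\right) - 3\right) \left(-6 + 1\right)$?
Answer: $-150927$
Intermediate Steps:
$o = -3$ ($o = - \frac{\left(\left(\left(-5 - 1\right) + 6\right) - 3\right) \left(-6 + 1\right)}{5} = - \frac{\left(\left(-6 + 6\right) - 3\right) \left(-5\right)}{5} = - \frac{\left(0 - 3\right) \left(-5\right)}{5} = - \frac{\left(-3\right) \left(-5\right)}{5} = \left(- \frac{1}{5}\right) 15 = -3$)
$B{\left(R \right)} = - 6 R$ ($B{\left(R \right)} = \left(R + R\right) \left(-3\right) = 2 R \left(-3\right) = - 6 R$)
$B{\left(-147 \right)} - \left(176432 - 24623\right) = \left(-6\right) \left(-147\right) - \left(176432 - 24623\right) = 882 - \left(176432 - 24623\right) = 882 - 151809 = -150927$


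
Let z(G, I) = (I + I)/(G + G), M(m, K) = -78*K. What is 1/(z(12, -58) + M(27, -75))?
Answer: 6/35071 ≈ 0.00017108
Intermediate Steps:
z(G, I) = I/G (z(G, I) = (2*I)/((2*G)) = (2*I)*(1/(2*G)) = I/G)
1/(z(12, -58) + M(27, -75)) = 1/(-58/12 - 78*(-75)) = 1/(-58*1/12 + 5850) = 1/(-29/6 + 5850) = 1/(35071/6) = 6/35071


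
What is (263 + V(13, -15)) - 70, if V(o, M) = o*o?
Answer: 362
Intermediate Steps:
V(o, M) = o²
(263 + V(13, -15)) - 70 = (263 + 13²) - 70 = (263 + 169) - 70 = 432 - 70 = 362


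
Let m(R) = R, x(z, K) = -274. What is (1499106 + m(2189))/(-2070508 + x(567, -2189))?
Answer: -1501295/2070782 ≈ -0.72499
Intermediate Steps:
(1499106 + m(2189))/(-2070508 + x(567, -2189)) = (1499106 + 2189)/(-2070508 - 274) = 1501295/(-2070782) = 1501295*(-1/2070782) = -1501295/2070782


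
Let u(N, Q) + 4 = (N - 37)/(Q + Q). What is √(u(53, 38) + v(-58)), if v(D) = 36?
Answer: 6*√323/19 ≈ 5.6754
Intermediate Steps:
u(N, Q) = -4 + (-37 + N)/(2*Q) (u(N, Q) = -4 + (N - 37)/(Q + Q) = -4 + (-37 + N)/((2*Q)) = -4 + (-37 + N)*(1/(2*Q)) = -4 + (-37 + N)/(2*Q))
√(u(53, 38) + v(-58)) = √((½)*(-37 + 53 - 8*38)/38 + 36) = √((½)*(1/38)*(-37 + 53 - 304) + 36) = √((½)*(1/38)*(-288) + 36) = √(-72/19 + 36) = √(612/19) = 6*√323/19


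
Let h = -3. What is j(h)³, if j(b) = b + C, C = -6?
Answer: -729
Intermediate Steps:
j(b) = -6 + b (j(b) = b - 6 = -6 + b)
j(h)³ = (-6 - 3)³ = (-9)³ = -729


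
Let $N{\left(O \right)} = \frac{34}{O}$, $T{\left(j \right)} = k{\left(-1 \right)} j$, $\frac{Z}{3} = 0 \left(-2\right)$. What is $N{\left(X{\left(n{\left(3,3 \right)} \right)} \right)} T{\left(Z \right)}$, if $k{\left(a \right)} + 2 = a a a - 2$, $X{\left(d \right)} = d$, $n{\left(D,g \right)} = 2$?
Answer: $0$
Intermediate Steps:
$k{\left(a \right)} = -4 + a^{3}$ ($k{\left(a \right)} = -2 + \left(a a a - 2\right) = -2 + \left(a^{2} a - 2\right) = -2 + \left(a^{3} - 2\right) = -2 + \left(-2 + a^{3}\right) = -4 + a^{3}$)
$Z = 0$ ($Z = 3 \cdot 0 \left(-2\right) = 3 \cdot 0 = 0$)
$T{\left(j \right)} = - 5 j$ ($T{\left(j \right)} = \left(-4 + \left(-1\right)^{3}\right) j = \left(-4 - 1\right) j = - 5 j$)
$N{\left(X{\left(n{\left(3,3 \right)} \right)} \right)} T{\left(Z \right)} = \frac{34}{2} \left(\left(-5\right) 0\right) = 34 \cdot \frac{1}{2} \cdot 0 = 17 \cdot 0 = 0$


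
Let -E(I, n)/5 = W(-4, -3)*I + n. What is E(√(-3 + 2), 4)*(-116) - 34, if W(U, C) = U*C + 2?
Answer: 2286 + 8120*I ≈ 2286.0 + 8120.0*I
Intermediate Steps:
W(U, C) = 2 + C*U (W(U, C) = C*U + 2 = 2 + C*U)
E(I, n) = -70*I - 5*n (E(I, n) = -5*((2 - 3*(-4))*I + n) = -5*((2 + 12)*I + n) = -5*(14*I + n) = -5*(n + 14*I) = -70*I - 5*n)
E(√(-3 + 2), 4)*(-116) - 34 = (-70*√(-3 + 2) - 5*4)*(-116) - 34 = (-70*I - 20)*(-116) - 34 = (-20 - 70*I)*(-116) - 34 = (2320 + 8120*I) - 34 = 2286 + 8120*I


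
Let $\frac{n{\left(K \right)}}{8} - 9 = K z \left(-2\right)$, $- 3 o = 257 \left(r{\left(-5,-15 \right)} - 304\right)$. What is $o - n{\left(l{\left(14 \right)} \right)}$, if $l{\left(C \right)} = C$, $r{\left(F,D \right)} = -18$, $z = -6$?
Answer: $\frac{78506}{3} \approx 26169.0$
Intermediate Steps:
$o = \frac{82754}{3}$ ($o = - \frac{257 \left(-18 - 304\right)}{3} = - \frac{257 \left(-322\right)}{3} = \left(- \frac{1}{3}\right) \left(-82754\right) = \frac{82754}{3} \approx 27585.0$)
$n{\left(K \right)} = 72 + 96 K$ ($n{\left(K \right)} = 72 + 8 K \left(-6\right) \left(-2\right) = 72 + 8 - 6 K \left(-2\right) = 72 + 8 \cdot 12 K = 72 + 96 K$)
$o - n{\left(l{\left(14 \right)} \right)} = \frac{82754}{3} - \left(72 + 96 \cdot 14\right) = \frac{82754}{3} - \left(72 + 1344\right) = \frac{82754}{3} - 1416 = \frac{78506}{3}$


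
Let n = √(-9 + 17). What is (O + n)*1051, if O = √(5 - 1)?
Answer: 2102 + 2102*√2 ≈ 5074.7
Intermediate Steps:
n = 2*√2 (n = √8 = 2*√2 ≈ 2.8284)
O = 2 (O = √4 = 2)
(O + n)*1051 = (2 + 2*√2)*1051 = 2102 + 2102*√2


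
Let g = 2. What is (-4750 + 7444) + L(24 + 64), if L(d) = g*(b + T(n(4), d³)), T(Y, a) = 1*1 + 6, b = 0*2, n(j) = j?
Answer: 2708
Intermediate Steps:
b = 0
T(Y, a) = 7 (T(Y, a) = 1 + 6 = 7)
L(d) = 14 (L(d) = 2*(0 + 7) = 2*7 = 14)
(-4750 + 7444) + L(24 + 64) = (-4750 + 7444) + 14 = 2694 + 14 = 2708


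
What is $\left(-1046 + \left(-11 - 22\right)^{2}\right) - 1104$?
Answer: $-1061$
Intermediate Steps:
$\left(-1046 + \left(-11 - 22\right)^{2}\right) - 1104 = \left(-1046 + \left(-33\right)^{2}\right) - 1104 = \left(-1046 + 1089\right) - 1104 = 43 - 1104 = -1061$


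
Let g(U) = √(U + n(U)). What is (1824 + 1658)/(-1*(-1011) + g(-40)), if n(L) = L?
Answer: 3520302/1022201 - 13928*I*√5/1022201 ≈ 3.4438 - 0.030468*I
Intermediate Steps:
g(U) = √2*√U (g(U) = √(U + U) = √(2*U) = √2*√U)
(1824 + 1658)/(-1*(-1011) + g(-40)) = (1824 + 1658)/(-1*(-1011) + √2*√(-40)) = 3482/(1011 + √2*(2*I*√10)) = 3482/(1011 + 4*I*√5)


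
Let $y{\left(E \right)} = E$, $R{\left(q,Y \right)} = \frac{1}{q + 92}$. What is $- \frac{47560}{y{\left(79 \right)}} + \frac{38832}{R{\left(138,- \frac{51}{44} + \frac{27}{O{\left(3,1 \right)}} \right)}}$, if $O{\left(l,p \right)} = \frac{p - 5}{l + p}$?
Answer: $\frac{705529880}{79} \approx 8.9308 \cdot 10^{6}$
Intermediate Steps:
$O{\left(l,p \right)} = \frac{-5 + p}{l + p}$
$R{\left(q,Y \right)} = \frac{1}{92 + q}$
$- \frac{47560}{y{\left(79 \right)}} + \frac{38832}{R{\left(138,- \frac{51}{44} + \frac{27}{O{\left(3,1 \right)}} \right)}} = - \frac{47560}{79} + \frac{38832}{\frac{1}{92 + 138}} = \left(-47560\right) \frac{1}{79} + \frac{38832}{\frac{1}{230}} = - \frac{47560}{79} + 38832 \frac{1}{\frac{1}{230}} = - \frac{47560}{79} + 38832 \cdot 230 = - \frac{47560}{79} + 8931360 = \frac{705529880}{79}$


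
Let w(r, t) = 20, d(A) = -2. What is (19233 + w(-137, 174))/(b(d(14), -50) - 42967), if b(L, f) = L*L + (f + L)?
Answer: -19253/43015 ≈ -0.44759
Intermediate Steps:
b(L, f) = L + f + L² (b(L, f) = L² + (L + f) = L + f + L²)
(19233 + w(-137, 174))/(b(d(14), -50) - 42967) = (19233 + 20)/((-2 - 50 + (-2)²) - 42967) = 19253/((-2 - 50 + 4) - 42967) = 19253/(-48 - 42967) = 19253/(-43015) = 19253*(-1/43015) = -19253/43015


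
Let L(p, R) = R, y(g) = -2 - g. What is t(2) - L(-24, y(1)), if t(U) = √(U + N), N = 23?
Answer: 8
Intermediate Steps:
t(U) = √(23 + U) (t(U) = √(U + 23) = √(23 + U))
t(2) - L(-24, y(1)) = √(23 + 2) - (-2 - 1*1) = √25 - (-2 - 1) = 5 - 1*(-3) = 5 + 3 = 8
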